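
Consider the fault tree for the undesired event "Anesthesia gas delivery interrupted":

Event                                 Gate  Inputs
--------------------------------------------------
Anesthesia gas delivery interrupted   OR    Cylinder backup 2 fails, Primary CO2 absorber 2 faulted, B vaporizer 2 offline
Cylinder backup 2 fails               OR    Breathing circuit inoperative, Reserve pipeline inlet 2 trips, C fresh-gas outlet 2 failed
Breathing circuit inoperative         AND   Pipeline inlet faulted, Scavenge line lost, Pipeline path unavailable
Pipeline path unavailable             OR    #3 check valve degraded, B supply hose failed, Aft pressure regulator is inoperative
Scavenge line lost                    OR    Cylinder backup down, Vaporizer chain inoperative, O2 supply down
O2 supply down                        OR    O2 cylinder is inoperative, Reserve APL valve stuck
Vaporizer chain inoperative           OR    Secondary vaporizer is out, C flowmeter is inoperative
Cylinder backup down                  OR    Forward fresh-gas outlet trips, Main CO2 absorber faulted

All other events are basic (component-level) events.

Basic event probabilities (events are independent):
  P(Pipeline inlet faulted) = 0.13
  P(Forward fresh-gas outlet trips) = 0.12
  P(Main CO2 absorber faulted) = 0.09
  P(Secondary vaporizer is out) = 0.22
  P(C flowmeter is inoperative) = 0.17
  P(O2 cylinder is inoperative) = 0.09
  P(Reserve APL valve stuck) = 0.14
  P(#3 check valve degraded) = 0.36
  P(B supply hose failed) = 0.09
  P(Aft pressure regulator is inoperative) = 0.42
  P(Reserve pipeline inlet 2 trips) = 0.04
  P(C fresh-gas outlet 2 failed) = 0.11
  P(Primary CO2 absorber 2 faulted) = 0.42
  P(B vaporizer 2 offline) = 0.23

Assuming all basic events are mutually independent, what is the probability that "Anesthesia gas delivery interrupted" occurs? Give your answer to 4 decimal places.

0.6379

P(Cylinder backup down) [OR] = 1 − (1−0.12) × (1−0.09) = 0.199200
P(Vaporizer chain inoperative) [OR] = 1 − (1−0.22) × (1−0.17) = 0.352600
P(O2 supply down) [OR] = 1 − (1−0.09) × (1−0.14) = 0.217400
P(Scavenge line lost) [OR] = 1 − (1−0.199200) × (1−0.352600) × (1−0.217400) = 0.594270
P(Pipeline path unavailable) [OR] = 1 − (1−0.36) × (1−0.09) × (1−0.42) = 0.662208
P(Breathing circuit inoperative) [AND] = 0.13 × 0.594270 × 0.662208 = 0.051159
P(Cylinder backup 2 fails) [OR] = 1 − (1−0.051159) × (1−0.04) × (1−0.11) = 0.189310
P(Anesthesia gas delivery interrupted) [OR] = 1 − (1−0.189310) × (1−0.42) × (1−0.23) = 0.637946
Rounded to 4 decimal places: P(Anesthesia gas delivery interrupted) ≈ 0.6379.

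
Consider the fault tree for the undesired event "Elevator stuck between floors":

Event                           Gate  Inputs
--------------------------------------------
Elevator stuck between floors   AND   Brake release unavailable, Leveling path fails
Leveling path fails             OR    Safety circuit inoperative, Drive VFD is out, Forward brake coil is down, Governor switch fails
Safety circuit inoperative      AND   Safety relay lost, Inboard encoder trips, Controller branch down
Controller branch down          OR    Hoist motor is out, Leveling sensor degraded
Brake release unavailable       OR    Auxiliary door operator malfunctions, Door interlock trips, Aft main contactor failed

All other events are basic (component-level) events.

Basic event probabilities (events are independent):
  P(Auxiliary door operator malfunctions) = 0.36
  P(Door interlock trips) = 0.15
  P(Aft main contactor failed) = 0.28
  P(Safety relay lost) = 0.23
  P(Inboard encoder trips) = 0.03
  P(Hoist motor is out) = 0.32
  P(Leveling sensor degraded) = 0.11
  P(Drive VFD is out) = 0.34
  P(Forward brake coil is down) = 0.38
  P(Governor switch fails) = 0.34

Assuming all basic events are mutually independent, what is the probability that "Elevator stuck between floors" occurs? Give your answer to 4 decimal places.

0.4445

P(Brake release unavailable) [OR] = 1 − (1−0.36) × (1−0.15) × (1−0.28) = 0.608320
P(Controller branch down) [OR] = 1 − (1−0.32) × (1−0.11) = 0.394800
P(Safety circuit inoperative) [AND] = 0.23 × 0.03 × 0.394800 = 0.002724
P(Leveling path fails) [OR] = 1 − (1−0.002724) × (1−0.34) × (1−0.38) × (1−0.34) = 0.730664
P(Elevator stuck between floors) [AND] = 0.608320 × 0.730664 = 0.444478
Rounded to 4 decimal places: P(Elevator stuck between floors) ≈ 0.4445.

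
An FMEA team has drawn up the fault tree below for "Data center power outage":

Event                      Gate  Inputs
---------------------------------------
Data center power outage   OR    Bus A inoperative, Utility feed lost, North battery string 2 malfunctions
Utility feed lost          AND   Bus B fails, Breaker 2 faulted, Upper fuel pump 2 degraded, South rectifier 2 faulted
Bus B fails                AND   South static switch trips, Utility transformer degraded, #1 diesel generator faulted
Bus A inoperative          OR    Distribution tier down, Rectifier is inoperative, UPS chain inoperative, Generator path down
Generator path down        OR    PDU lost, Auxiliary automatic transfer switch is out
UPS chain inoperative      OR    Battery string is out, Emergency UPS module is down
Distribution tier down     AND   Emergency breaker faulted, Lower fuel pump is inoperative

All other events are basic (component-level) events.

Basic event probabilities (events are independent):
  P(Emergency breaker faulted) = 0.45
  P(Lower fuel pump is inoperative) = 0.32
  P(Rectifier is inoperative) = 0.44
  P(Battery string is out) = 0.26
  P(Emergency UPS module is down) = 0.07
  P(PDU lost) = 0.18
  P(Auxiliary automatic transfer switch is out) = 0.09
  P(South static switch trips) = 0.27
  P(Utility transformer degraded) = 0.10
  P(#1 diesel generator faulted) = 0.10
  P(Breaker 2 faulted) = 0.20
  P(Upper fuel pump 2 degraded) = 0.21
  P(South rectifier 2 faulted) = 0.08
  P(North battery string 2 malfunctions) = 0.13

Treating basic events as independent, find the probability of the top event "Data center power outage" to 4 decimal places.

P(Distribution tier down) [AND] = 0.45 × 0.32 = 0.144000
P(UPS chain inoperative) [OR] = 1 − (1−0.26) × (1−0.07) = 0.311800
P(Generator path down) [OR] = 1 − (1−0.18) × (1−0.09) = 0.253800
P(Bus A inoperative) [OR] = 1 − (1−0.144000) × (1−0.44) × (1−0.311800) × (1−0.253800) = 0.753832
P(Bus B fails) [AND] = 0.27 × 0.10 × 0.10 = 0.002700
P(Utility feed lost) [AND] = 0.002700 × 0.20 × 0.21 × 0.08 = 0.000009
P(Data center power outage) [OR] = 1 − (1−0.753832) × (1−0.000009) × (1−0.13) = 0.785836
Rounded to 4 decimal places: P(Data center power outage) ≈ 0.7858.

0.7858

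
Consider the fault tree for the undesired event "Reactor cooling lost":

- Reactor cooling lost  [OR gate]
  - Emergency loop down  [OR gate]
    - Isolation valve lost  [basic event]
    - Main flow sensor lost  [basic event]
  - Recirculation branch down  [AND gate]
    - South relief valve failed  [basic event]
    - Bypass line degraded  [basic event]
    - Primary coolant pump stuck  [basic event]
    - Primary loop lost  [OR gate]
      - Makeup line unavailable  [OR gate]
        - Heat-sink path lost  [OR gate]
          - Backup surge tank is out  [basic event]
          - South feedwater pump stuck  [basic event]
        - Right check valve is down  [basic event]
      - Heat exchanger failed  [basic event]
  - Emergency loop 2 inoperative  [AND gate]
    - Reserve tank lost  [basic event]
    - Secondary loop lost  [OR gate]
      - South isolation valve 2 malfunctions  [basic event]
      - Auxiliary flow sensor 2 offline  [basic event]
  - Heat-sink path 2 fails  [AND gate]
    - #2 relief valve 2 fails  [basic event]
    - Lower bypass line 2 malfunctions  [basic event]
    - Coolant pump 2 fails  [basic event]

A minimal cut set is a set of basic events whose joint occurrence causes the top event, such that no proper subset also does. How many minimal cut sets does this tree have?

9

Emergency loop down [OR]: union of children's cut sets → 2 cut set(s).
Heat-sink path lost [OR]: union of children's cut sets → 2 cut set(s).
Makeup line unavailable [OR]: union of children's cut sets → 3 cut set(s).
Primary loop lost [OR]: union of children's cut sets → 4 cut set(s).
Recirculation branch down [AND]: one cut set from each child combined → 1 × 1 × 1 × 4 = 4 cut set(s).
Secondary loop lost [OR]: union of children's cut sets → 2 cut set(s).
Emergency loop 2 inoperative [AND]: one cut set from each child combined → 1 × 2 = 2 cut set(s).
Heat-sink path 2 fails [AND]: one cut set from each child combined → 1 × 1 × 1 = 1 cut set(s).
Reactor cooling lost [OR]: union of children's cut sets → 9 cut set(s).
Minimal cut sets: {Isolation valve lost}; {Main flow sensor lost}; {Backup surge tank is out, Bypass line degraded, Primary coolant pump stuck, South relief valve failed}; {Bypass line degraded, Primary coolant pump stuck, South feedwater pump stuck, South relief valve failed}; {Bypass line degraded, Primary coolant pump stuck, Right check valve is down, South relief valve failed}; {Bypass line degraded, Heat exchanger failed, Primary coolant pump stuck, South relief valve failed}; {Reserve tank lost, South isolation valve 2 malfunctions}; {Auxiliary flow sensor 2 offline, Reserve tank lost}; {#2 relief valve 2 fails, Coolant pump 2 fails, Lower bypass line 2 malfunctions}.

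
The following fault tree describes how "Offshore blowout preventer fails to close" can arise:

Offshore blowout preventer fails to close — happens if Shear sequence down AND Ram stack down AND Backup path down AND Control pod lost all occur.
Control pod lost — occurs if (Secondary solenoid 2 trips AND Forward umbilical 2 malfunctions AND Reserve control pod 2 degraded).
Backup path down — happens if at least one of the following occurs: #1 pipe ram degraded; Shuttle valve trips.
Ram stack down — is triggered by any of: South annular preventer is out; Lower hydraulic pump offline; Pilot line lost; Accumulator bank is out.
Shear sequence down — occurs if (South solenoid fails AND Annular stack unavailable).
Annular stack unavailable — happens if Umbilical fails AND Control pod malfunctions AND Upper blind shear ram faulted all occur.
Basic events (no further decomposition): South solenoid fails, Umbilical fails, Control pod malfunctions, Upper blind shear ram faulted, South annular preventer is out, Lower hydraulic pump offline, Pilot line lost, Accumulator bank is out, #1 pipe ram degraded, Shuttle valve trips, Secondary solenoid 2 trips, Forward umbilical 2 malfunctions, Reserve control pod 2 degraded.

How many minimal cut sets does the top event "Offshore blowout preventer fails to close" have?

8

Annular stack unavailable [AND]: one cut set from each child combined → 1 × 1 × 1 = 1 cut set(s).
Shear sequence down [AND]: one cut set from each child combined → 1 × 1 = 1 cut set(s).
Ram stack down [OR]: union of children's cut sets → 4 cut set(s).
Backup path down [OR]: union of children's cut sets → 2 cut set(s).
Control pod lost [AND]: one cut set from each child combined → 1 × 1 × 1 = 1 cut set(s).
Offshore blowout preventer fails to close [AND]: one cut set from each child combined → 1 × 4 × 2 × 1 = 8 cut set(s).
Minimal cut sets: {#1 pipe ram degraded, Control pod malfunctions, Forward umbilical 2 malfunctions, Reserve control pod 2 degraded, Secondary solenoid 2 trips, South annular preventer is out, South solenoid fails, Umbilical fails, Upper blind shear ram faulted}; {Control pod malfunctions, Forward umbilical 2 malfunctions, Reserve control pod 2 degraded, Secondary solenoid 2 trips, Shuttle valve trips, South annular preventer is out, South solenoid fails, Umbilical fails, Upper blind shear ram faulted}; {#1 pipe ram degraded, Control pod malfunctions, Forward umbilical 2 malfunctions, Lower hydraulic pump offline, Reserve control pod 2 degraded, Secondary solenoid 2 trips, South solenoid fails, Umbilical fails, Upper blind shear ram faulted}; {Control pod malfunctions, Forward umbilical 2 malfunctions, Lower hydraulic pump offline, Reserve control pod 2 degraded, Secondary solenoid 2 trips, Shuttle valve trips, South solenoid fails, Umbilical fails, Upper blind shear ram faulted}; {#1 pipe ram degraded, Control pod malfunctions, Forward umbilical 2 malfunctions, Pilot line lost, Reserve control pod 2 degraded, Secondary solenoid 2 trips, South solenoid fails, Umbilical fails, Upper blind shear ram faulted}; {Control pod malfunctions, Forward umbilical 2 malfunctions, Pilot line lost, Reserve control pod 2 degraded, Secondary solenoid 2 trips, Shuttle valve trips, South solenoid fails, Umbilical fails, Upper blind shear ram faulted}; {#1 pipe ram degraded, Accumulator bank is out, Control pod malfunctions, Forward umbilical 2 malfunctions, Reserve control pod 2 degraded, Secondary solenoid 2 trips, South solenoid fails, Umbilical fails, Upper blind shear ram faulted}; {Accumulator bank is out, Control pod malfunctions, Forward umbilical 2 malfunctions, Reserve control pod 2 degraded, Secondary solenoid 2 trips, Shuttle valve trips, South solenoid fails, Umbilical fails, Upper blind shear ram faulted}.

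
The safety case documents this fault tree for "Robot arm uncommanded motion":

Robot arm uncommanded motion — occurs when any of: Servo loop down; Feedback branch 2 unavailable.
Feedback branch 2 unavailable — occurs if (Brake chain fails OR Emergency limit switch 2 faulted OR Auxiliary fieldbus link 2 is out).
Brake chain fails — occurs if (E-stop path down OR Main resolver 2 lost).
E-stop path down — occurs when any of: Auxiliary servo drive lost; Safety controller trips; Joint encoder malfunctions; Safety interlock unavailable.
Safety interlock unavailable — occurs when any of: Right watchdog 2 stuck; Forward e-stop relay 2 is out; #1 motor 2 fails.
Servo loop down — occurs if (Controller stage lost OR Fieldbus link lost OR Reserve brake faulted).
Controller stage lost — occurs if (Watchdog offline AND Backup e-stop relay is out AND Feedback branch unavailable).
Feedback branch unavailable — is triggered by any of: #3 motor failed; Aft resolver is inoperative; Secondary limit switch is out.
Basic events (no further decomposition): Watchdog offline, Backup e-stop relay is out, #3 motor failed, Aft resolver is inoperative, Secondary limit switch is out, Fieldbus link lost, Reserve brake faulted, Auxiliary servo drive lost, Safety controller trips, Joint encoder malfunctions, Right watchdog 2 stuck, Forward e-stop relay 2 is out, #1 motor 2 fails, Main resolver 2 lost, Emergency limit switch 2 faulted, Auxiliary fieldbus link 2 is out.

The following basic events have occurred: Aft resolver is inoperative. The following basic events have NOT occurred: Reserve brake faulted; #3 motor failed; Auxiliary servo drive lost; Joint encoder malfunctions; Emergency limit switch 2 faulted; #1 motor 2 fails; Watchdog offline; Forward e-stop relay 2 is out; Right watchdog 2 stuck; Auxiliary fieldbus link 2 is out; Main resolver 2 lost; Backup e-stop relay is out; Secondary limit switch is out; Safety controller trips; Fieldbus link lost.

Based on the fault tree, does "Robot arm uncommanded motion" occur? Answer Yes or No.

No

Feedback branch unavailable [OR]: #3 motor failed=not, Aft resolver is inoperative=occurs, Secondary limit switch is out=not → at least one input occurs → occurs.
Controller stage lost [AND]: Watchdog offline=not, Backup e-stop relay is out=not, Feedback branch unavailable=occurs → not all inputs occur → does not occur.
Servo loop down [OR]: Controller stage lost=not, Fieldbus link lost=not, Reserve brake faulted=not → no input occurs → does not occur.
Safety interlock unavailable [OR]: Right watchdog 2 stuck=not, Forward e-stop relay 2 is out=not, #1 motor 2 fails=not → no input occurs → does not occur.
E-stop path down [OR]: Auxiliary servo drive lost=not, Safety controller trips=not, Joint encoder malfunctions=not, Safety interlock unavailable=not → no input occurs → does not occur.
Brake chain fails [OR]: E-stop path down=not, Main resolver 2 lost=not → no input occurs → does not occur.
Feedback branch 2 unavailable [OR]: Brake chain fails=not, Emergency limit switch 2 faulted=not, Auxiliary fieldbus link 2 is out=not → no input occurs → does not occur.
Robot arm uncommanded motion [OR]: Servo loop down=not, Feedback branch 2 unavailable=not → no input occurs → does not occur.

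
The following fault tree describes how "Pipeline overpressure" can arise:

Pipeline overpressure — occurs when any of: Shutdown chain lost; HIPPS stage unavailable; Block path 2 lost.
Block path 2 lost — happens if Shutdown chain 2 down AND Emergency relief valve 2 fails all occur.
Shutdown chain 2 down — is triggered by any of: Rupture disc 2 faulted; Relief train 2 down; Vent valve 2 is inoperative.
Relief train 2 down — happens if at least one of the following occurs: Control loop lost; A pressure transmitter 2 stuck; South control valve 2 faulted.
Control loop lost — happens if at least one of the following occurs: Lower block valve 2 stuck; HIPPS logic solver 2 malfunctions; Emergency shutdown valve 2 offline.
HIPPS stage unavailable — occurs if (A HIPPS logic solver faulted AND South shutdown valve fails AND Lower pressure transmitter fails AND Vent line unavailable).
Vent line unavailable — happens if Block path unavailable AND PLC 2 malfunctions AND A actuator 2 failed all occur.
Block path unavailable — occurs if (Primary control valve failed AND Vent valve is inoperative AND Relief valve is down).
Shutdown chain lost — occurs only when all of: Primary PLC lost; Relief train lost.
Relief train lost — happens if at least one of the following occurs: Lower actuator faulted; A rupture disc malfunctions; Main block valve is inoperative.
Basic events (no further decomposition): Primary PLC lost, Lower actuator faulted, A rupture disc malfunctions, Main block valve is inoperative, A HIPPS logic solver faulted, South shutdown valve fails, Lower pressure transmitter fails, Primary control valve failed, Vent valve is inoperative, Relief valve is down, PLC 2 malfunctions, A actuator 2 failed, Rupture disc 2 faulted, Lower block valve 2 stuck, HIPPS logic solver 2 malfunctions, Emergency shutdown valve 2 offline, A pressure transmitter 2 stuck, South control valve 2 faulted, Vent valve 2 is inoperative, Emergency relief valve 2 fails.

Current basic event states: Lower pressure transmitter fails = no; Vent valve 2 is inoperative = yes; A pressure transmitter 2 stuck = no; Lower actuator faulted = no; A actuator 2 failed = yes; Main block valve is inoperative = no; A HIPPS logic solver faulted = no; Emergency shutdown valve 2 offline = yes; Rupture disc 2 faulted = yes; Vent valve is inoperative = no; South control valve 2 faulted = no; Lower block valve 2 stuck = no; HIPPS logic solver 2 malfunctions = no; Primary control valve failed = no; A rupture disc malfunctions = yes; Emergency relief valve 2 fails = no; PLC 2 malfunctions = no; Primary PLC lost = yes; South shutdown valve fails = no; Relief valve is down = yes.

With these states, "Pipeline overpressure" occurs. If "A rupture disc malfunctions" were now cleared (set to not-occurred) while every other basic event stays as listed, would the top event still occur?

Counterfactual: set "A rupture disc malfunctions" to not occurred.
Relief train lost [OR]: Lower actuator faulted=not, A rupture disc malfunctions=not, Main block valve is inoperative=not → no input occurs → does not occur.
Shutdown chain lost [AND]: Primary PLC lost=occurs, Relief train lost=not → not all inputs occur → does not occur.
Block path unavailable [AND]: Primary control valve failed=not, Vent valve is inoperative=not, Relief valve is down=occurs → not all inputs occur → does not occur.
Vent line unavailable [AND]: Block path unavailable=not, PLC 2 malfunctions=not, A actuator 2 failed=occurs → not all inputs occur → does not occur.
HIPPS stage unavailable [AND]: A HIPPS logic solver faulted=not, South shutdown valve fails=not, Lower pressure transmitter fails=not, Vent line unavailable=not → not all inputs occur → does not occur.
Control loop lost [OR]: Lower block valve 2 stuck=not, HIPPS logic solver 2 malfunctions=not, Emergency shutdown valve 2 offline=occurs → at least one input occurs → occurs.
Relief train 2 down [OR]: Control loop lost=occurs, A pressure transmitter 2 stuck=not, South control valve 2 faulted=not → at least one input occurs → occurs.
Shutdown chain 2 down [OR]: Rupture disc 2 faulted=occurs, Relief train 2 down=occurs, Vent valve 2 is inoperative=occurs → at least one input occurs → occurs.
Block path 2 lost [AND]: Shutdown chain 2 down=occurs, Emergency relief valve 2 fails=not → not all inputs occur → does not occur.
Pipeline overpressure [OR]: Shutdown chain lost=not, HIPPS stage unavailable=not, Block path 2 lost=not → no input occurs → does not occur.

No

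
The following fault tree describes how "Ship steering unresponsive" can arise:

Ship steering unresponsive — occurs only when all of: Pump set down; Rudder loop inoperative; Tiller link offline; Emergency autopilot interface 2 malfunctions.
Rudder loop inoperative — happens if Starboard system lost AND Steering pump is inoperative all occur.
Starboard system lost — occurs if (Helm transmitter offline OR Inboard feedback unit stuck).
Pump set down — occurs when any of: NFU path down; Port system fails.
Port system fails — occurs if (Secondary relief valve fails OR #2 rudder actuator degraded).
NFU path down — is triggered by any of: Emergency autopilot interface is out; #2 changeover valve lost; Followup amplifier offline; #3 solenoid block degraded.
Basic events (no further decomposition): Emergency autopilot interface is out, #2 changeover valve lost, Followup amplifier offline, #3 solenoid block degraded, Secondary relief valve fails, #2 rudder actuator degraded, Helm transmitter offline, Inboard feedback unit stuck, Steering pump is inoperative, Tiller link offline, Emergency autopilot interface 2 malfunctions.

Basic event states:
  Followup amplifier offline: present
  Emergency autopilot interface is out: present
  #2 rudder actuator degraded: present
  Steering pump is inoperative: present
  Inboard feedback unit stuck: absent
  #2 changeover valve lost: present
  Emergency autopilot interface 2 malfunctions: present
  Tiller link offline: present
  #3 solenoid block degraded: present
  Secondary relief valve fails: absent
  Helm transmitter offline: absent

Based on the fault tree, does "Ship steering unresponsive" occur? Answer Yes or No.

No

NFU path down [OR]: Emergency autopilot interface is out=occurs, #2 changeover valve lost=occurs, Followup amplifier offline=occurs, #3 solenoid block degraded=occurs → at least one input occurs → occurs.
Port system fails [OR]: Secondary relief valve fails=not, #2 rudder actuator degraded=occurs → at least one input occurs → occurs.
Pump set down [OR]: NFU path down=occurs, Port system fails=occurs → at least one input occurs → occurs.
Starboard system lost [OR]: Helm transmitter offline=not, Inboard feedback unit stuck=not → no input occurs → does not occur.
Rudder loop inoperative [AND]: Starboard system lost=not, Steering pump is inoperative=occurs → not all inputs occur → does not occur.
Ship steering unresponsive [AND]: Pump set down=occurs, Rudder loop inoperative=not, Tiller link offline=occurs, Emergency autopilot interface 2 malfunctions=occurs → not all inputs occur → does not occur.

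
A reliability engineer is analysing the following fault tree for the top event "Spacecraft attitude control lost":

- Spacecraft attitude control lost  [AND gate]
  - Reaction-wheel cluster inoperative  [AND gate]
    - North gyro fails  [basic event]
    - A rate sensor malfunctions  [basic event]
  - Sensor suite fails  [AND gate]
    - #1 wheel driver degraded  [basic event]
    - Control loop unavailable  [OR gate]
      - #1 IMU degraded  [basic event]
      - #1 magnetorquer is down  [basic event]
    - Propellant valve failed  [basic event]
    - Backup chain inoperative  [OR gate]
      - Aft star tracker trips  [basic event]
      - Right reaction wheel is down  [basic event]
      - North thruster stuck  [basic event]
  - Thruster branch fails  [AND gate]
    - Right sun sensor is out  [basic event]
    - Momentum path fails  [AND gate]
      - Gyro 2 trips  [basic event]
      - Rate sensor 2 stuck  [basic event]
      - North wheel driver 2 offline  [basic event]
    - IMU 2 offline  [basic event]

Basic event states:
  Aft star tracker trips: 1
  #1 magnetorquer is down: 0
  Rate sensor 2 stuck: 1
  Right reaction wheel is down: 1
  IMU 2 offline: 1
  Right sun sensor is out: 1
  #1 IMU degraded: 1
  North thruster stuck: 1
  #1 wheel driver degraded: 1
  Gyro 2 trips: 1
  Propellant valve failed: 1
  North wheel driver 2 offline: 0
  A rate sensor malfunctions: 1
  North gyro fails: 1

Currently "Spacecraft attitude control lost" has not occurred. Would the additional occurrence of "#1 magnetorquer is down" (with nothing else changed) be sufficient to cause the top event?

Counterfactual: set "#1 magnetorquer is down" to occurred.
Reaction-wheel cluster inoperative [AND]: North gyro fails=occurs, A rate sensor malfunctions=occurs → all inputs occur → occurs.
Control loop unavailable [OR]: #1 IMU degraded=occurs, #1 magnetorquer is down=occurs → at least one input occurs → occurs.
Backup chain inoperative [OR]: Aft star tracker trips=occurs, Right reaction wheel is down=occurs, North thruster stuck=occurs → at least one input occurs → occurs.
Sensor suite fails [AND]: #1 wheel driver degraded=occurs, Control loop unavailable=occurs, Propellant valve failed=occurs, Backup chain inoperative=occurs → all inputs occur → occurs.
Momentum path fails [AND]: Gyro 2 trips=occurs, Rate sensor 2 stuck=occurs, North wheel driver 2 offline=not → not all inputs occur → does not occur.
Thruster branch fails [AND]: Right sun sensor is out=occurs, Momentum path fails=not, IMU 2 offline=occurs → not all inputs occur → does not occur.
Spacecraft attitude control lost [AND]: Reaction-wheel cluster inoperative=occurs, Sensor suite fails=occurs, Thruster branch fails=not → not all inputs occur → does not occur.

No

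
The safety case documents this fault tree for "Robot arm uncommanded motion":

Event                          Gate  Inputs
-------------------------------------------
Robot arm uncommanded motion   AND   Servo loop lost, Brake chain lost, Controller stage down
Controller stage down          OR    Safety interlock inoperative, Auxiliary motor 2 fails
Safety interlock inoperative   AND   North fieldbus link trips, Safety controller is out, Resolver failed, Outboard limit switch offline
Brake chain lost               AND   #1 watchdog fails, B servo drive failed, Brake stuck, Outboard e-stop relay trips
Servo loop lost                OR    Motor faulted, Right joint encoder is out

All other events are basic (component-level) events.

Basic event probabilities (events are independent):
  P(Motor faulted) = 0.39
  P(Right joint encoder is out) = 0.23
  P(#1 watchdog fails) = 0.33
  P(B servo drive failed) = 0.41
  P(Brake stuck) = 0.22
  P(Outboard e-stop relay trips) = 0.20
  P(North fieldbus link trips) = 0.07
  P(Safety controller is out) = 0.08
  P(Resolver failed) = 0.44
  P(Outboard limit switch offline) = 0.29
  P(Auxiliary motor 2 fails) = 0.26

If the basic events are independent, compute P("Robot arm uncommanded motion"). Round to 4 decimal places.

P(Servo loop lost) [OR] = 1 − (1−0.39) × (1−0.23) = 0.530300
P(Brake chain lost) [AND] = 0.33 × 0.41 × 0.22 × 0.20 = 0.005953
P(Safety interlock inoperative) [AND] = 0.07 × 0.08 × 0.44 × 0.29 = 0.000715
P(Controller stage down) [OR] = 1 − (1−0.000715) × (1−0.26) = 0.260529
P(Robot arm uncommanded motion) [AND] = 0.530300 × 0.005953 × 0.260529 = 0.000822
Rounded to 4 decimal places: P(Robot arm uncommanded motion) ≈ 0.0008.

0.0008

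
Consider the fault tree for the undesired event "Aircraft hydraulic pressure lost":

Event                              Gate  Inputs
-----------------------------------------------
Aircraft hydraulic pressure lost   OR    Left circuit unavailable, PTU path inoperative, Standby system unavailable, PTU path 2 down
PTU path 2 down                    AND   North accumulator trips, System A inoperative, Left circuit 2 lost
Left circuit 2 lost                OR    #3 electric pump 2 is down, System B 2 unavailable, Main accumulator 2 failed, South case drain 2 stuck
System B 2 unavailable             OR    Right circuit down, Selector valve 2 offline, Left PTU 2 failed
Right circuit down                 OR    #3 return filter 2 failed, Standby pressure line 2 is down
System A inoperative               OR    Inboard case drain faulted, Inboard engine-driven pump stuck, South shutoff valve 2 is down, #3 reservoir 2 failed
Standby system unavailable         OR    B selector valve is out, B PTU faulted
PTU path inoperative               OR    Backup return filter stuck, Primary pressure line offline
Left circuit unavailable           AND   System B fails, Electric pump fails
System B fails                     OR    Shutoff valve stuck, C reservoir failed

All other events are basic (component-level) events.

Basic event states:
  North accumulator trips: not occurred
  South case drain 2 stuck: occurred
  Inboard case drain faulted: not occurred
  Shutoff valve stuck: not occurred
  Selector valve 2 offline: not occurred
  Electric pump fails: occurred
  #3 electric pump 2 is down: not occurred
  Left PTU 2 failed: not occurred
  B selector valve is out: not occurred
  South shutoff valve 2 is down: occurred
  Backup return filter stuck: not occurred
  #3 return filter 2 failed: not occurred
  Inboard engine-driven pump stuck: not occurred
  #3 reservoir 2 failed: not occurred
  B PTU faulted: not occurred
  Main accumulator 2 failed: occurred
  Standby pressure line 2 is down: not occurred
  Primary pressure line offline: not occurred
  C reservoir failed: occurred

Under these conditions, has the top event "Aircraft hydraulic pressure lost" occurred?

Yes

System B fails [OR]: Shutoff valve stuck=not, C reservoir failed=occurs → at least one input occurs → occurs.
Left circuit unavailable [AND]: System B fails=occurs, Electric pump fails=occurs → all inputs occur → occurs.
PTU path inoperative [OR]: Backup return filter stuck=not, Primary pressure line offline=not → no input occurs → does not occur.
Standby system unavailable [OR]: B selector valve is out=not, B PTU faulted=not → no input occurs → does not occur.
System A inoperative [OR]: Inboard case drain faulted=not, Inboard engine-driven pump stuck=not, South shutoff valve 2 is down=occurs, #3 reservoir 2 failed=not → at least one input occurs → occurs.
Right circuit down [OR]: #3 return filter 2 failed=not, Standby pressure line 2 is down=not → no input occurs → does not occur.
System B 2 unavailable [OR]: Right circuit down=not, Selector valve 2 offline=not, Left PTU 2 failed=not → no input occurs → does not occur.
Left circuit 2 lost [OR]: #3 electric pump 2 is down=not, System B 2 unavailable=not, Main accumulator 2 failed=occurs, South case drain 2 stuck=occurs → at least one input occurs → occurs.
PTU path 2 down [AND]: North accumulator trips=not, System A inoperative=occurs, Left circuit 2 lost=occurs → not all inputs occur → does not occur.
Aircraft hydraulic pressure lost [OR]: Left circuit unavailable=occurs, PTU path inoperative=not, Standby system unavailable=not, PTU path 2 down=not → at least one input occurs → occurs.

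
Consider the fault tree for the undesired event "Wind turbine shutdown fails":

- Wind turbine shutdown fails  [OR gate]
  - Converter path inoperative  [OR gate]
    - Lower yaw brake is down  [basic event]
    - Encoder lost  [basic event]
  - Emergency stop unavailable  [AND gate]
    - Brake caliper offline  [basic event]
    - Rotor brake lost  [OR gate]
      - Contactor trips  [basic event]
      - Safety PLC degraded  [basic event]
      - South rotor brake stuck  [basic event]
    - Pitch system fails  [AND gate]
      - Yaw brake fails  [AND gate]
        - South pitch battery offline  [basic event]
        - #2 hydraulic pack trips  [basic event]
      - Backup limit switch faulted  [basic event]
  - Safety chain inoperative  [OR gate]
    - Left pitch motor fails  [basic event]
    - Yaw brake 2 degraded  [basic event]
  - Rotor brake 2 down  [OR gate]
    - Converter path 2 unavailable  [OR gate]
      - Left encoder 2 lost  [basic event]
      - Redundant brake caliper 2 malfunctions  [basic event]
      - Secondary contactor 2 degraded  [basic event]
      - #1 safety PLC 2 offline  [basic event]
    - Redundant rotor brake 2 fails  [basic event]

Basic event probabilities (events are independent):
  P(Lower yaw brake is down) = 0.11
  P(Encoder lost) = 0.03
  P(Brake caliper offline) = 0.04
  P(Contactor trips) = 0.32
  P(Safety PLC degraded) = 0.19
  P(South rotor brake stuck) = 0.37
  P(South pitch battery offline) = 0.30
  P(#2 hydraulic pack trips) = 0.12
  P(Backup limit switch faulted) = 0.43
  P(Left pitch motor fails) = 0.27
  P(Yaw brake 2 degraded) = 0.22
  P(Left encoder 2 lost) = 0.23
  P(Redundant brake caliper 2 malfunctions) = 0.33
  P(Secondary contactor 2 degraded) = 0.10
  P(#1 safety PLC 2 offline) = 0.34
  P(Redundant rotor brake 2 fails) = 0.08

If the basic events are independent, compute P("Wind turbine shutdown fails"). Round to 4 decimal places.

P(Converter path inoperative) [OR] = 1 − (1−0.11) × (1−0.03) = 0.136700
P(Rotor brake lost) [OR] = 1 − (1−0.32) × (1−0.19) × (1−0.37) = 0.652996
P(Yaw brake fails) [AND] = 0.30 × 0.12 = 0.036000
P(Pitch system fails) [AND] = 0.036000 × 0.43 = 0.015480
P(Emergency stop unavailable) [AND] = 0.04 × 0.652996 × 0.015480 = 0.000404
P(Safety chain inoperative) [OR] = 1 − (1−0.27) × (1−0.22) = 0.430600
P(Converter path 2 unavailable) [OR] = 1 − (1−0.23) × (1−0.33) × (1−0.10) × (1−0.34) = 0.693555
P(Rotor brake 2 down) [OR] = 1 − (1−0.693555) × (1−0.08) = 0.718071
P(Wind turbine shutdown fails) [OR] = 1 − (1−0.136700) × (1−0.000404) × (1−0.430600) × (1−0.718071) = 0.861470
Rounded to 4 decimal places: P(Wind turbine shutdown fails) ≈ 0.8615.

0.8615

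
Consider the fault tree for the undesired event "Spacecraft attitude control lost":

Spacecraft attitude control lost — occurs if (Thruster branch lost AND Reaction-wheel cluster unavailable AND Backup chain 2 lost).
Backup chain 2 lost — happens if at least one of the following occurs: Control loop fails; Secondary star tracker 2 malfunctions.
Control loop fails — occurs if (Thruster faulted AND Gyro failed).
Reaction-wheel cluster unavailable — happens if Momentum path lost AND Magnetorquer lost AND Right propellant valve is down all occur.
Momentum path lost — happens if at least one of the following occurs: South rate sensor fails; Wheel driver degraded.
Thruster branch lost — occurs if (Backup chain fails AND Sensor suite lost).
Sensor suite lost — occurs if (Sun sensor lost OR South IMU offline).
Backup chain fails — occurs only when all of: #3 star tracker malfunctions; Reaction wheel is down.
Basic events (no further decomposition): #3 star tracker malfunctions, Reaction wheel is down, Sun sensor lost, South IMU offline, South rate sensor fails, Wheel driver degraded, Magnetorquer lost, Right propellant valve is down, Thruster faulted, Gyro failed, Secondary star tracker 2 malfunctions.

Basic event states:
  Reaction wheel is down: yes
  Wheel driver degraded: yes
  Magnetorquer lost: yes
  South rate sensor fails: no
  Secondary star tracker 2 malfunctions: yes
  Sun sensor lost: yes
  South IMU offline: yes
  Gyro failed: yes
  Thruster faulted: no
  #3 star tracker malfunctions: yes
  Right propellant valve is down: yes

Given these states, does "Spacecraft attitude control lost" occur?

Yes

Backup chain fails [AND]: #3 star tracker malfunctions=occurs, Reaction wheel is down=occurs → all inputs occur → occurs.
Sensor suite lost [OR]: Sun sensor lost=occurs, South IMU offline=occurs → at least one input occurs → occurs.
Thruster branch lost [AND]: Backup chain fails=occurs, Sensor suite lost=occurs → all inputs occur → occurs.
Momentum path lost [OR]: South rate sensor fails=not, Wheel driver degraded=occurs → at least one input occurs → occurs.
Reaction-wheel cluster unavailable [AND]: Momentum path lost=occurs, Magnetorquer lost=occurs, Right propellant valve is down=occurs → all inputs occur → occurs.
Control loop fails [AND]: Thruster faulted=not, Gyro failed=occurs → not all inputs occur → does not occur.
Backup chain 2 lost [OR]: Control loop fails=not, Secondary star tracker 2 malfunctions=occurs → at least one input occurs → occurs.
Spacecraft attitude control lost [AND]: Thruster branch lost=occurs, Reaction-wheel cluster unavailable=occurs, Backup chain 2 lost=occurs → all inputs occur → occurs.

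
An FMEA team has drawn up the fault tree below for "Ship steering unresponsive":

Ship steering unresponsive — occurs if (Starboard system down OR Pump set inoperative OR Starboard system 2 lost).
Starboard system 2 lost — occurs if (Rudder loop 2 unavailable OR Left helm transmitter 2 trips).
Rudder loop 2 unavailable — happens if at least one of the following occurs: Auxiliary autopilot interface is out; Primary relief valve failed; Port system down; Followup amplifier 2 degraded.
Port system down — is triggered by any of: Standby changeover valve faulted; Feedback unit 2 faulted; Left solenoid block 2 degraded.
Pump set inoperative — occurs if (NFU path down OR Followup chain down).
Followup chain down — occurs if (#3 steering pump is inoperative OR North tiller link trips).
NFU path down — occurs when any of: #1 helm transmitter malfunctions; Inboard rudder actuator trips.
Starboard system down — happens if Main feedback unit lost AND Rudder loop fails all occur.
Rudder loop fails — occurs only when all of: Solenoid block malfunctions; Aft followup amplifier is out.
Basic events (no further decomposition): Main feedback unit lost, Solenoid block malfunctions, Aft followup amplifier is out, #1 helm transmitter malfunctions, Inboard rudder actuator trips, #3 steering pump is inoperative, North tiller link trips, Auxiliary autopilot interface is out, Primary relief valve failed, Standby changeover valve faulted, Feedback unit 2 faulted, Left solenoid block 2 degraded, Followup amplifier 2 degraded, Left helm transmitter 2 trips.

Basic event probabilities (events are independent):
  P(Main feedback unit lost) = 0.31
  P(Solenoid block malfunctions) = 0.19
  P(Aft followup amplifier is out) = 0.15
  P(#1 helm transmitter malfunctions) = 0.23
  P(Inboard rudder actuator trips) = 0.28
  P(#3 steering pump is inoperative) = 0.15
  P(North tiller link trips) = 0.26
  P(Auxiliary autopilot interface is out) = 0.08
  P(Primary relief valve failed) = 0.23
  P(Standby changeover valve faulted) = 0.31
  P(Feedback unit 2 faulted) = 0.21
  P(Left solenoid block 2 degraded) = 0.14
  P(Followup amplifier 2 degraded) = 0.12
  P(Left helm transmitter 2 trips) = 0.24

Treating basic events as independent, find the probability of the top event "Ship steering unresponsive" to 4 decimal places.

0.9232

P(Rudder loop fails) [AND] = 0.19 × 0.15 = 0.028500
P(Starboard system down) [AND] = 0.31 × 0.028500 = 0.008835
P(NFU path down) [OR] = 1 − (1−0.23) × (1−0.28) = 0.445600
P(Followup chain down) [OR] = 1 − (1−0.15) × (1−0.26) = 0.371000
P(Pump set inoperative) [OR] = 1 − (1−0.445600) × (1−0.371000) = 0.651282
P(Port system down) [OR] = 1 − (1−0.31) × (1−0.21) × (1−0.14) = 0.531214
P(Rudder loop 2 unavailable) [OR] = 1 − (1−0.08) × (1−0.23) × (1−0.531214) × (1−0.12) = 0.707763
P(Starboard system 2 lost) [OR] = 1 − (1−0.707763) × (1−0.24) = 0.777900
P(Ship steering unresponsive) [OR] = 1 − (1−0.008835) × (1−0.651282) × (1−0.777900) = 0.923234
Rounded to 4 decimal places: P(Ship steering unresponsive) ≈ 0.9232.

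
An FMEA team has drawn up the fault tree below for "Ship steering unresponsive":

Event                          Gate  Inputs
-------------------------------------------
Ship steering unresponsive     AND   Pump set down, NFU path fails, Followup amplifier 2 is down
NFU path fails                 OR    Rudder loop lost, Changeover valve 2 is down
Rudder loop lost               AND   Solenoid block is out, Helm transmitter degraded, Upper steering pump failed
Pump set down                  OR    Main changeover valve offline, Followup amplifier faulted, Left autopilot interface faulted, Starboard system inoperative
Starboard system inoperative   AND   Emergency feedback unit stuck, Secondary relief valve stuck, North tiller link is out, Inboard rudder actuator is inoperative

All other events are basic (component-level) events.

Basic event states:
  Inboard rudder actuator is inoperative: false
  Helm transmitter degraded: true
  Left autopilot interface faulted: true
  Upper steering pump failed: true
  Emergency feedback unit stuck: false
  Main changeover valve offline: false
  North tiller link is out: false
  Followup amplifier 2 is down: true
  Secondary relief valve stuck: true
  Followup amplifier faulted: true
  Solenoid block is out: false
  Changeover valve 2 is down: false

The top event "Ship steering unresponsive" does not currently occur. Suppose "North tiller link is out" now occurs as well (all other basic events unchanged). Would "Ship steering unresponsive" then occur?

Counterfactual: set "North tiller link is out" to occurred.
Starboard system inoperative [AND]: Emergency feedback unit stuck=not, Secondary relief valve stuck=occurs, North tiller link is out=occurs, Inboard rudder actuator is inoperative=not → not all inputs occur → does not occur.
Pump set down [OR]: Main changeover valve offline=not, Followup amplifier faulted=occurs, Left autopilot interface faulted=occurs, Starboard system inoperative=not → at least one input occurs → occurs.
Rudder loop lost [AND]: Solenoid block is out=not, Helm transmitter degraded=occurs, Upper steering pump failed=occurs → not all inputs occur → does not occur.
NFU path fails [OR]: Rudder loop lost=not, Changeover valve 2 is down=not → no input occurs → does not occur.
Ship steering unresponsive [AND]: Pump set down=occurs, NFU path fails=not, Followup amplifier 2 is down=occurs → not all inputs occur → does not occur.

No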